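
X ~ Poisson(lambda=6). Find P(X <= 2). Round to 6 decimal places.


P(X<=2) = e^(-6)*6^0/0! + e^(-6)*6^1/1! + e^(-6)*6^2/2!
≈ 0.0024787522 + 0.0148725131 + 0.0446175392
= 0.0619688045
≈ 0.061969

0.061969


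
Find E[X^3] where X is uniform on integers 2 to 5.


E[X^3] = (1/4) * sum(x^3 for x=2..5)
= 224/4 = 56

56


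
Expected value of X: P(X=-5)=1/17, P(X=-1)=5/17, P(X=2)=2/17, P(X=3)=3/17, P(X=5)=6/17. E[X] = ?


E[X] = sum(x * P(x))
= -5*1/17 - 1*5/17 + 2*2/17 + 3*3/17 + 5*6/17
= 33/17

33/17


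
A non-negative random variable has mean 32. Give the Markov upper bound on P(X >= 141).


Markov: P(X >= a) <= E[X]/a
P(X >= 141) <= 32/141

32/141


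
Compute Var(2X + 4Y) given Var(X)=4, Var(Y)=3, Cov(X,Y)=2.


Var(2X + 4Y) = 2^2*Var(X) + 4^2*Var(Y) + 2*2*4*Cov(X,Y)
= 4*4 + 16*3 + 16*2
= 16 + 48 + 32 = 96

96


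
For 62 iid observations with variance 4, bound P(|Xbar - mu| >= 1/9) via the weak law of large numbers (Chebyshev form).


Var(Xbar) = Var(X)/n = 4/62
Chebyshev: P(|Xbar-mu| >= 1/9) <= Var(Xbar)/(1/9)^2 = (2/31)/(1/81) = 162/31
Bound exceeds 1, so trivial bound: 1

1


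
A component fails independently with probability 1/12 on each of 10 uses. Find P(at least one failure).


P(at least one) = 1 - P(none)
P(none) = (1 - 1/12)^10 = (11/12)^10 = 25937424601/61917364224
P(at least one) = 1 - 25937424601/61917364224 = 35979939623/61917364224

35979939623/61917364224


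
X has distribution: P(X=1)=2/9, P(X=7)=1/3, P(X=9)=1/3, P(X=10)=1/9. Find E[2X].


E[2X] = sum(g(x)*P(x))
= 2*2/9 + 14*1/3 + 18*1/3 + 20*1/9
= 40/3

40/3


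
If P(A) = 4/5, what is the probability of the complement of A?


P(A') = 1 - P(A) = 1 - 4/5 = 1/5

1/5


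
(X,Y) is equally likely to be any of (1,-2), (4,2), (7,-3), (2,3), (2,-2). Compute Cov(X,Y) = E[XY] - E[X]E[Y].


E[X]=16/5, E[Y]=-2/5, E[XY]=-13/5
Cov(X,Y) = E[XY] - E[X]E[Y] = -13/5 - 16/5*-2/5 = -33/25

-33/25


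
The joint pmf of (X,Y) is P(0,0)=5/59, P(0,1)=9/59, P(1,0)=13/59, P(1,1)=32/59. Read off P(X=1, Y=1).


Read from table: P(X=1, Y=1) = 32/59

32/59


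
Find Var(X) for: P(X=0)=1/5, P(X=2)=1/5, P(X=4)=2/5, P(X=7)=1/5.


E[X] = 17/5, E[X^2] = 17
Var(X) = E[X^2] - (E[X])^2 = 17 - (17/5)^2 = 136/25

136/25


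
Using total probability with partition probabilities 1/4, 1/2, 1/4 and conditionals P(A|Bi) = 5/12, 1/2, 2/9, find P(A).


P(A) = P(A|B1)P(B1) + P(A|B2)P(B2) + P(A|B3)P(B3)
= 5/12*1/4 + 1/2*1/2 + 2/9*1/4
= 5/48 + 1/4 + 1/18 = 59/144

59/144


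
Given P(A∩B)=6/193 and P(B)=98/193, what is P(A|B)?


P(A|B) = P(A∩B)/P(B) = (6/193)/(98/193) = 6/98 = 3/49

3/49


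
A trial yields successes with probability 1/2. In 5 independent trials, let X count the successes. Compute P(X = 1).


P(X=1) = C(5,1) * p^1 * (1-p)^4
= 5 * 1/2 * 1/16
= 5/32

5/32


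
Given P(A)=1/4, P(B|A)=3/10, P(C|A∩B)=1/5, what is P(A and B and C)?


P(A∩B∩C) = P(A) * P(B|A) * P(C|A∩B)
= 1/4 * 3/10 * 1/5
= 3/40 * 1/5 = 3/200

3/200


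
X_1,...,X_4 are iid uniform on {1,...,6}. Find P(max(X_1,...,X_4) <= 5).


P(max <= 5) = P(all X_i <= 5) = (P(X_1 <= 5))^4
= (5/6)^4 = 625/1296

625/1296


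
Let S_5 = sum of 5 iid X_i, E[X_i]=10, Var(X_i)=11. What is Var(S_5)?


By independence, Var(S_n) = n*Var(X_1) = 5*11 = 55

55


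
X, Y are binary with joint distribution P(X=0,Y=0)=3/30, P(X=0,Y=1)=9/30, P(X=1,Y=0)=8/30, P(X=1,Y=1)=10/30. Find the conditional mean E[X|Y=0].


P(Y=0) = 11/30
E[X|Y=0] = (0*3 + 1*8)/11 = 8/11

8/11


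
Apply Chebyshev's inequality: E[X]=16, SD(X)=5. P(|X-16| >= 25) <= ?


k = 25/5 = 5
Chebyshev: P(|X-mu| >= k*sigma) <= 1/k^2 = 1/5^2 = 1/25

1/25


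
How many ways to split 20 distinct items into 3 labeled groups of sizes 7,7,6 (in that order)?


20! = 2432902008176640000
Denominator: 7!=5040 * 7!=5040 * 6!=720
Coefficient = 2432902008176640000 / 18289152000 = 133024320

133024320


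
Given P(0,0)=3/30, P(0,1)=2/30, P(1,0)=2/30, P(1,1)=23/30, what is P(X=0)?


P(X=0) = P(0,0)+P(0,1) = 3/30 + 2/30 = 5/30 = 1/6

1/6


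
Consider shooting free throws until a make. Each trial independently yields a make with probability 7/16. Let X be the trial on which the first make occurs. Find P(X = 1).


P(X=1) = (1-p)^0 * p = (9/16)^0 * 7/16
= 1 * 7/16 = 7/16

7/16


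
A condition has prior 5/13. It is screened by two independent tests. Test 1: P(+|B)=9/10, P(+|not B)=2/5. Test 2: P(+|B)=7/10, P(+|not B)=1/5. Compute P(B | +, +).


After test 1: P(+) = 9/10*5/13 + 2/5*8/13 = 77/130
P(B|+) = (9/26)/(77/130) = 45/77
After test 2 (use post1 as new prior): P(+) = 7/10*45/77 + 1/5*32/77 = 379/770
P(B|+,+) = (9/22)/(379/770) = 315/379

315/379


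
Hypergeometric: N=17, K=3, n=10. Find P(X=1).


P(X=1) = C(3,1)*C(14,9) / C(17,10)
= 3*2002 / 19448
= 6006/19448 = 21/68

21/68


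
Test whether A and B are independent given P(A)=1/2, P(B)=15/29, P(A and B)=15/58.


P(A)*P(B) = 1/2*15/29 = 15/58
P(A∩B) = 15/58, which equals P(A)P(B), so independent

Yes, A and B are independent


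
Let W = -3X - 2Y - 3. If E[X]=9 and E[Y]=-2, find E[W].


E[-3X - 2Y - 3] = -3*E[X] - 2*E[Y] - 3
= (-3)*(9) + (-2)*(-2) + (-3)
= -27 + 4 - 3 = -26

-26


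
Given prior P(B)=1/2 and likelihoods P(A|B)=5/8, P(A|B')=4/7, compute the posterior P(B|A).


P(A) = P(A|B)P(B) + P(A|B')P(B') = 5/8*1/2 + 4/7*1/2 = 67/112
P(B|A) = P(A|B)P(B)/P(A) = (5/16)/(67/112) = 35/67

35/67


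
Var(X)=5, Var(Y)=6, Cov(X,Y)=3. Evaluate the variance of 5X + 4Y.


Var(5X + 4Y) = 5^2*Var(X) + 4^2*Var(Y) + 2*5*4*Cov(X,Y)
= 25*5 + 16*6 + 40*3
= 125 + 96 + 120 = 341

341


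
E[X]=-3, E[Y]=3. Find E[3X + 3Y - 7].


E[3X + 3Y - 7] = 3*E[X] + 3*E[Y] - 7
= (3)*(-3) + (3)*(3) + (-7)
= -9 + 9 - 7 = -7

-7


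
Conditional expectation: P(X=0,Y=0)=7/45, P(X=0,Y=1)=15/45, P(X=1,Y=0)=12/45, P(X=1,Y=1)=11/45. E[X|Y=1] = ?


P(Y=1) = 26/45
E[X|Y=1] = (0*15 + 1*11)/26 = 11/26

11/26


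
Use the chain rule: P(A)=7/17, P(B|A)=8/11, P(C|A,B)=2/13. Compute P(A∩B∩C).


P(A∩B∩C) = P(A) * P(B|A) * P(C|A∩B)
= 7/17 * 8/11 * 2/13
= 56/187 * 2/13 = 112/2431

112/2431


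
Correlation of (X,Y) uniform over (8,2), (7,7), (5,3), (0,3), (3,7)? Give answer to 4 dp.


Cov(X,Y) = -0.0400, Var(X) = 8.2400, Var(Y) = 4.6400
rho = Cov/(sqrt(VarX)*sqrt(VarY)) = -0.0065

-0.0065


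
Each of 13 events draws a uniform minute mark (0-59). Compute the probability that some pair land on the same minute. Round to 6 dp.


P(all different) = prod((60-i)/60 for i=0..12) = 0.246343
P(at least one match) = 1 - 0.246343 = 0.753657

0.753657


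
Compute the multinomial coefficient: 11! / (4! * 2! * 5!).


11! = 39916800
Denominator: 4!=24 * 2!=2 * 5!=120
Coefficient = 39916800 / 5760 = 6930

6930


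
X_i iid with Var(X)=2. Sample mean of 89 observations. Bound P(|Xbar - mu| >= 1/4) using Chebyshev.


Var(Xbar) = Var(X)/n = 2/89
Chebyshev: P(|Xbar-mu| >= 1/4) <= Var(Xbar)/(1/4)^2 = (2/89)/(1/16) = 32/89

32/89


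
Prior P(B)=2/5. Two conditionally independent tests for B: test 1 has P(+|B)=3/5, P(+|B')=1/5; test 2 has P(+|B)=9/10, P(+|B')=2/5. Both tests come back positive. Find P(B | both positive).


After test 1: P(+) = 3/5*2/5 + 1/5*3/5 = 9/25
P(B|+) = (6/25)/(9/25) = 2/3
After test 2 (use post1 as new prior): P(+) = 9/10*2/3 + 2/5*1/3 = 11/15
P(B|+,+) = (3/5)/(11/15) = 9/11

9/11


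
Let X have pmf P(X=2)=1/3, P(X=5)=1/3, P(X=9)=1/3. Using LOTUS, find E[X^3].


E[X^3] = sum(g(x)*P(x))
= 8*1/3 + 125*1/3 + 729*1/3
= 862/3

862/3


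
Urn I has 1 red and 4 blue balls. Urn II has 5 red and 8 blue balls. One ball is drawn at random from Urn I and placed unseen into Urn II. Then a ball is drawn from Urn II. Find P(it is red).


P(transfer red) = 1/5; P(transfer blue) = 4/5
If red transferred: Urn II has 6 red of 14, so P(red|red moved) = 3/7
If blue transferred: Urn II has 5 red of 14, so P(red|blue moved) = 5/14
By total probability: P(red) = 1/5*3/7 + 4/5*5/14 = 13/35

13/35


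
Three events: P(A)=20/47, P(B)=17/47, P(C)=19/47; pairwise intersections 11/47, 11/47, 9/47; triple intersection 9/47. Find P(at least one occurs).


P(A∪B∪C) = P(A)+P(B)+P(C) - P(AB)-P(AC)-P(BC) + P(ABC)
= 20/47+17/47+19/47 - 11/47-11/47-9/47 + 9/47
= 34/47

34/47


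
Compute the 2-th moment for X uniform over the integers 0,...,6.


E[X^2] = (1/7) * sum(x^2 for x=0..6)
= 91/7 = 13

13


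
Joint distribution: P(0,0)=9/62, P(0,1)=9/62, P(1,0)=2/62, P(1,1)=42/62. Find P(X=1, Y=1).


Read from table: P(X=1, Y=1) = 42/62 = 21/31

21/31


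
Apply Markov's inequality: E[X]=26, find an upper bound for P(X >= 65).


Markov: P(X >= a) <= E[X]/a
P(X >= 65) <= 26/65 = 2/5

2/5


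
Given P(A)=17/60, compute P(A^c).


P(A') = 1 - P(A) = 1 - 17/60 = 43/60

43/60


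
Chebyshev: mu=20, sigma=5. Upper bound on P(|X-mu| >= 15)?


k = 15/5 = 3
Chebyshev: P(|X-mu| >= k*sigma) <= 1/k^2 = 1/3^2 = 1/9

1/9


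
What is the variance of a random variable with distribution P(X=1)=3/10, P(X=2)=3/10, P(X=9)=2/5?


E[X] = 9/2, E[X^2] = 339/10
Var(X) = E[X^2] - (E[X])^2 = 339/10 - (9/2)^2 = 273/20

273/20


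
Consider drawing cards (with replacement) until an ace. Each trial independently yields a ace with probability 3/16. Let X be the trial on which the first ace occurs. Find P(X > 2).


P(X > 2) = P(first 2 trials all fail) = (1-p)^2 = (13/16)^2 = 169/256

169/256


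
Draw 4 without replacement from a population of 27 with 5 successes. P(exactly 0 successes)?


P(X=0) = C(5,0)*C(22,4) / C(27,4)
= 1*7315 / 17550
= 7315/17550 = 1463/3510

1463/3510


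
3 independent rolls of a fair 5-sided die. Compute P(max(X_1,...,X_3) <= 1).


P(max <= 1) = P(all X_i <= 1) = (P(X_1 <= 1))^3
= (1/5)^3 = 1/125

1/125


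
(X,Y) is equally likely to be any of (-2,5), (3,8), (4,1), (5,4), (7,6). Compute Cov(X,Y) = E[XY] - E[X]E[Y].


E[X]=17/5, E[Y]=24/5, E[XY]=16
Cov(X,Y) = E[XY] - E[X]E[Y] = 16 - 17/5*24/5 = -8/25

-8/25


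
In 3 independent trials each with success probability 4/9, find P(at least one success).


P(at least one) = 1 - P(none)
P(none) = (1 - 4/9)^3 = (5/9)^3 = 125/729
P(at least one) = 1 - 125/729 = 604/729

604/729


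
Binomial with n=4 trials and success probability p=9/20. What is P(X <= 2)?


P(X<=2) = P(X=0) + P(X=1) + P(X=2)
= 14641/160000 + 11979/40000 + 29403/80000
= 121363/160000

121363/160000


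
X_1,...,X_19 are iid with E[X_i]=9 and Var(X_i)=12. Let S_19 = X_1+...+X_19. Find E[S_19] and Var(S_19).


E[S_n] = n*mu = 19*9 = 171
Var(S_n) = n*sigma^2 = 19*12 = 228

E[S_19]=171, Var(S_19)=228


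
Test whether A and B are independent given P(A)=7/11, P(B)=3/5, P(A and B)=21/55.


P(A)*P(B) = 7/11*3/5 = 21/55
P(A∩B) = 21/55, which equals P(A)P(B), so independent

Yes, A and B are independent


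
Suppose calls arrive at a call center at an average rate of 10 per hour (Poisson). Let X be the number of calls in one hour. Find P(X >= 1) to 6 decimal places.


P(X>=1) = 1 - P(X<=0) = 1 - (e^(-10)*10^0/0!)
≈ 1 - 0.0000453999 = 0.9999546001
≈ 0.999955

0.999955


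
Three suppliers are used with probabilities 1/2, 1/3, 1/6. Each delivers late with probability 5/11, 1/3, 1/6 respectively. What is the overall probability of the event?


P(A) = P(A|B1)P(B1) + P(A|B2)P(B2) + P(A|B3)P(B3)
= 5/11*1/2 + 1/3*1/3 + 1/6*1/6
= 5/22 + 1/9 + 1/36 = 145/396

145/396


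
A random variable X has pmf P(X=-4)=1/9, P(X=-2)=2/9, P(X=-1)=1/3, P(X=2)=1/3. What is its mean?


E[X] = sum(x * P(x))
= -4*1/9 - 2*2/9 - 1*1/3 + 2*1/3
= -5/9

-5/9


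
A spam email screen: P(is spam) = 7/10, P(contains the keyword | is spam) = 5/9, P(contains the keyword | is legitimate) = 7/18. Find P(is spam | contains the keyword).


P(A) = P(A|B)P(B) + P(A|B')P(B') = 5/9*7/10 + 7/18*3/10 = 91/180
P(B|A) = P(A|B)P(B)/P(A) = (7/18)/(91/180) = 10/13

10/13


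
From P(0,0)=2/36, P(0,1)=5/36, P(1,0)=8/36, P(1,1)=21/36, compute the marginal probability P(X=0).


P(X=0) = P(0,0)+P(0,1) = 2/36 + 5/36 = 7/36

7/36


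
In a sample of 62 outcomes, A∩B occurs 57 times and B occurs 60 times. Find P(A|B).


P(A|B) = P(A∩B)/P(B) = (57/62)/(60/62) = 57/60 = 19/20

19/20


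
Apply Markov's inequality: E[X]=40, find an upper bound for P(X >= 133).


Markov: P(X >= a) <= E[X]/a
P(X >= 133) <= 40/133

40/133


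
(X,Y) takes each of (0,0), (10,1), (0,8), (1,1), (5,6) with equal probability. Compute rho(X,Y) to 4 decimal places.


Cov(X,Y) = -2.0400, Var(X) = 14.9600, Var(Y) = 10.1600
rho = Cov/(sqrt(VarX)*sqrt(VarY)) = -0.1655

-0.1655


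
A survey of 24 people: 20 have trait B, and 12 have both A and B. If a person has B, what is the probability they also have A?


P(A|B) = P(A∩B)/P(B) = (12/24)/(20/24) = 12/20 = 3/5

3/5


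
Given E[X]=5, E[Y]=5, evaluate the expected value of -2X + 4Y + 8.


E[-2X + 4Y + 8] = -2*E[X] + 4*E[Y] + 8
= (-2)*(5) + (4)*(5) + (8)
= -10 + 20 + 8 = 18

18


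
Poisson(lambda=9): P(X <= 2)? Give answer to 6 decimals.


P(X<=2) = e^(-9)*9^0/0! + e^(-9)*9^1/1! + e^(-9)*9^2/2!
≈ 0.0001234098 + 0.0011106882 + 0.0049980971
= 0.0062321951
≈ 0.006232

0.006232


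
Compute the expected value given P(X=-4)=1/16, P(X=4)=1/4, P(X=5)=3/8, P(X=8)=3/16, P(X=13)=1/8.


E[X] = sum(x * P(x))
= -4*1/16 + 4*1/4 + 5*3/8 + 8*3/16 + 13*1/8
= 23/4

23/4


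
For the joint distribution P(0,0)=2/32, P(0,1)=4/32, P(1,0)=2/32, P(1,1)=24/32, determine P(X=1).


P(X=1) = P(1,0)+P(1,1) = 2/32 + 24/32 = 26/32 = 13/16

13/16


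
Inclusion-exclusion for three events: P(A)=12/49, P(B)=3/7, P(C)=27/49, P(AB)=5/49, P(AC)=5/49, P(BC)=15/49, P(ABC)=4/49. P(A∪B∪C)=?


P(A∪B∪C) = P(A)+P(B)+P(C) - P(AB)-P(AC)-P(BC) + P(ABC)
= 12/49+3/7+27/49 - 5/49-5/49-15/49 + 4/49
= 39/49

39/49


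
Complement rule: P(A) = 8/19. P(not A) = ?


P(A') = 1 - P(A) = 1 - 8/19 = 11/19

11/19


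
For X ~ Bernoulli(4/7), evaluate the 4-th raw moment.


For Bernoulli: X in {0,1}
E[X^4] = 0^4*(1-4/7) + 1^4*4/7 = 4/7

4/7


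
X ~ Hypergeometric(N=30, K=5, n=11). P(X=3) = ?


P(X=3) = C(5,3)*C(25,8) / C(30,11)
= 10*1081575 / 54627300
= 10815750/54627300 = 1045/5278

1045/5278


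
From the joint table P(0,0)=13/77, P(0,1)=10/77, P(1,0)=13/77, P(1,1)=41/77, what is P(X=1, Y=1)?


Read from table: P(X=1, Y=1) = 41/77

41/77


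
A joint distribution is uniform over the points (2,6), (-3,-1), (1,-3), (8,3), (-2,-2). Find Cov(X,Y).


E[X]=6/5, E[Y]=3/5, E[XY]=8
Cov(X,Y) = E[XY] - E[X]E[Y] = 8 - 6/5*3/5 = 182/25

182/25


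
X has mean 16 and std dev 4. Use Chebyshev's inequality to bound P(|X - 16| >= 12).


k = 12/4 = 3
Chebyshev: P(|X-mu| >= k*sigma) <= 1/k^2 = 1/3^2 = 1/9

1/9


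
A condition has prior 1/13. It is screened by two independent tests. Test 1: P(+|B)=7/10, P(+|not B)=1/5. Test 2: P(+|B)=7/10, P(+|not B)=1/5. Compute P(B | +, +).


After test 1: P(+) = 7/10*1/13 + 1/5*12/13 = 31/130
P(B|+) = (7/130)/(31/130) = 7/31
After test 2 (use post1 as new prior): P(+) = 7/10*7/31 + 1/5*24/31 = 97/310
P(B|+,+) = (49/310)/(97/310) = 49/97

49/97


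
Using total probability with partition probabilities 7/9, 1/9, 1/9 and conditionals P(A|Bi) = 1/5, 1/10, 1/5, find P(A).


P(A) = P(A|B1)P(B1) + P(A|B2)P(B2) + P(A|B3)P(B3)
= 1/5*7/9 + 1/10*1/9 + 1/5*1/9
= 7/45 + 1/90 + 1/45 = 17/90

17/90


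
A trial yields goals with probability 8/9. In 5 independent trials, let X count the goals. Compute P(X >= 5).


P(X>=5) = P(X=5)
= 32768/59049
= 32768/59049

32768/59049


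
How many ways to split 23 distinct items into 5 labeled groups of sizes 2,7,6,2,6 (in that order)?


23! = 25852016738884976640000
Denominator: 2!=2 * 7!=5040 * 6!=720 * 2!=2 * 6!=720
Coefficient = 25852016738884976640000 / 10450944000 = 2473653742560

2473653742560


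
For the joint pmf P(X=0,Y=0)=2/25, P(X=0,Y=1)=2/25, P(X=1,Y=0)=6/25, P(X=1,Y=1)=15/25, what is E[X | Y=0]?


P(Y=0) = 8/25
E[X|Y=0] = (0*2 + 1*6)/8 = 6/8 = 3/4

3/4


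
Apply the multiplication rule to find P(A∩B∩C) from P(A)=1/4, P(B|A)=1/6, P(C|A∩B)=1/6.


P(A∩B∩C) = P(A) * P(B|A) * P(C|A∩B)
= 1/4 * 1/6 * 1/6
= 1/24 * 1/6 = 1/144

1/144


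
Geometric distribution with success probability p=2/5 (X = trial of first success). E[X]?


For geometric (trials until first success), E[X] = 1/p = 1/(2/5) = 5/2

5/2


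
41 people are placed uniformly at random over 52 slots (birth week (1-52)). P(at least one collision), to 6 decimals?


P(all different) = prod((52-i)/52 for i=0..40) = 0.000000
P(at least one match) = 1 - 0.000000 = 1.000000

1.000000


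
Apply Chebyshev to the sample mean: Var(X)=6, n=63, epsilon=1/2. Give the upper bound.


Var(Xbar) = Var(X)/n = 6/63
Chebyshev: P(|Xbar-mu| >= 1/2) <= Var(Xbar)/(1/2)^2 = (2/21)/(1/4) = 8/21

8/21


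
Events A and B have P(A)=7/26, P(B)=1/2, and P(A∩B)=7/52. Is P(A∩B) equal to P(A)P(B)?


P(A)*P(B) = 7/26*1/2 = 7/52
P(A∩B) = 7/52, which equals P(A)P(B), so independent

Yes, A and B are independent


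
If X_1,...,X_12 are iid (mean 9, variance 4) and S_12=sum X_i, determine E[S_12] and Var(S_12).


E[S_n] = n*mu = 12*9 = 108
Var(S_n) = n*sigma^2 = 12*4 = 48

E[S_12]=108, Var(S_12)=48


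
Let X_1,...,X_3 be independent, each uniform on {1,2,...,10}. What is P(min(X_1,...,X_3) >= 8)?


P(min >= 8) = P(all X_i >= 8) = (P(X_1 >= 8))^3
= (3/10)^3 = 27/1000

27/1000


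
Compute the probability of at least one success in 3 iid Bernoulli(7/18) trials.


P(at least one) = 1 - P(none)
P(none) = (1 - 7/18)^3 = (11/18)^3 = 1331/5832
P(at least one) = 1 - 1331/5832 = 4501/5832

4501/5832


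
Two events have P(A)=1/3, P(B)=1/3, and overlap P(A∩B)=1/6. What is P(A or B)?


P(A∪B) = P(A) + P(B) - P(A∩B)
= 1/3 + 1/3 - 1/6 = 1/2

1/2


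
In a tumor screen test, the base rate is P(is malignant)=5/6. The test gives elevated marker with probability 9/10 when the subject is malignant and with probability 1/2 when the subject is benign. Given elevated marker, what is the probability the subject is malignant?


P(A) = P(A|B)P(B) + P(A|B')P(B') = 9/10*5/6 + 1/2*1/6 = 5/6
P(B|A) = P(A|B)P(B)/P(A) = (3/4)/(5/6) = 9/10

9/10


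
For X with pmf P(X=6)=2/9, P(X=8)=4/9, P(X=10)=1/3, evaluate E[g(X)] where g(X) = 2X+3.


E[2X+3] = sum(g(x)*P(x))
= 15*2/9 + 19*4/9 + 23*1/3
= 175/9

175/9


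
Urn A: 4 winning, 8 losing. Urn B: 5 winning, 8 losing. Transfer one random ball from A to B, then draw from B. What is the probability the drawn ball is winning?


P(transfer winning) = 4/12 = 1/3; P(transfer losing) = 2/3
If winning transferred: Urn II has 6 winning of 14, so P(winning|winning moved) = 3/7
If losing transferred: Urn II has 5 winning of 14, so P(winning|losing moved) = 5/14
By total probability: P(winning) = 1/3*3/7 + 2/3*5/14 = 8/21

8/21


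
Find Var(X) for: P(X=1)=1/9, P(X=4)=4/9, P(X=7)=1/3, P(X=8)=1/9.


E[X] = 46/9, E[X^2] = 92/3
Var(X) = E[X^2] - (E[X])^2 = 92/3 - (46/9)^2 = 368/81

368/81


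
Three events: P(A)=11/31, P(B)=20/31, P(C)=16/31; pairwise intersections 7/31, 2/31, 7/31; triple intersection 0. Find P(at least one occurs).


P(A∪B∪C) = P(A)+P(B)+P(C) - P(AB)-P(AC)-P(BC) + P(ABC)
= 11/31+20/31+16/31 - 7/31-2/31-7/31 + 0
= 1

1


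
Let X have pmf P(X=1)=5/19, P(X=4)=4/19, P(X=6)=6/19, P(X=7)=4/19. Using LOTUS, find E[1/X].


E[1/X] = sum(g(x)*P(x))
= 1*5/19 + 1/4*4/19 + 1/6*6/19 + 1/7*4/19
= 53/133

53/133


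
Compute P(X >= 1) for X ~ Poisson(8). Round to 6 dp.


P(X>=1) = 1 - P(X<=0) = 1 - (e^(-8)*8^0/0!)
≈ 1 - 0.0003354626 = 0.9996645374
≈ 0.999665

0.999665


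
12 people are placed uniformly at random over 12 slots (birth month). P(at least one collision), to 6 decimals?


P(all different) = prod((12-i)/12 for i=0..11) = 0.000054
P(at least one match) = 1 - 0.000054 = 0.999946

0.999946


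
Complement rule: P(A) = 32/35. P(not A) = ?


P(A') = 1 - P(A) = 1 - 32/35 = 3/35

3/35


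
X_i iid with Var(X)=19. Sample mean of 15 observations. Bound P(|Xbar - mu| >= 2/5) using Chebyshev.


Var(Xbar) = Var(X)/n = 19/15
Chebyshev: P(|Xbar-mu| >= 2/5) <= Var(Xbar)/(2/5)^2 = (19/15)/(4/25) = 95/12
Bound exceeds 1, so trivial bound: 1

1


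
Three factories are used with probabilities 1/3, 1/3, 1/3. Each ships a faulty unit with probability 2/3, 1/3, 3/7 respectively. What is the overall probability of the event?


P(A) = P(A|B1)P(B1) + P(A|B2)P(B2) + P(A|B3)P(B3)
= 2/3*1/3 + 1/3*1/3 + 3/7*1/3
= 2/9 + 1/9 + 1/7 = 10/21

10/21


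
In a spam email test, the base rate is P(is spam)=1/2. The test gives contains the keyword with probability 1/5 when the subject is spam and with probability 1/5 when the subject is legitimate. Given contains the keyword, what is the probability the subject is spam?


P(A) = P(A|B)P(B) + P(A|B')P(B') = 1/5*1/2 + 1/5*1/2 = 1/5
P(B|A) = P(A|B)P(B)/P(A) = (1/10)/(1/5) = 1/2

1/2


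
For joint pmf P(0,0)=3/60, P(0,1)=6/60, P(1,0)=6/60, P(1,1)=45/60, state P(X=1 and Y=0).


Read from table: P(X=1, Y=0) = 6/60 = 1/10

1/10


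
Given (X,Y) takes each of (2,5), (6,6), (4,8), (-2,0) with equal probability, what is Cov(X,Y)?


E[X]=5/2, E[Y]=19/4, E[XY]=39/2
Cov(X,Y) = E[XY] - E[X]E[Y] = 39/2 - 5/2*19/4 = 61/8

61/8


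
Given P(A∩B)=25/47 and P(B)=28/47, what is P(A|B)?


P(A|B) = P(A∩B)/P(B) = (50/94)/(56/94) = 50/56 = 25/28

25/28


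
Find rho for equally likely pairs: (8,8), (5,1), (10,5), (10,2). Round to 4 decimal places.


Cov(X,Y) = 1.7500, Var(X) = 4.1875, Var(Y) = 7.5000
rho = Cov/(sqrt(VarX)*sqrt(VarY)) = 0.3123

0.3123


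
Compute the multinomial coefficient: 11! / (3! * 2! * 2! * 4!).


11! = 39916800
Denominator: 3!=6 * 2!=2 * 2!=2 * 4!=24
Coefficient = 39916800 / 576 = 69300

69300


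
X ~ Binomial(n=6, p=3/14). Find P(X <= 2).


P(X<=2) = P(X=0) + P(X=1) + P(X=2)
= 1771561/7529536 + 1449459/3764768 + 1976535/7529536
= 3323507/3764768

3323507/3764768


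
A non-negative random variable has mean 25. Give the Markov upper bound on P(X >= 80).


Markov: P(X >= a) <= E[X]/a
P(X >= 80) <= 25/80 = 5/16

5/16


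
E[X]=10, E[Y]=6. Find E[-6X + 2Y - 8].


E[-6X + 2Y - 8] = -6*E[X] + 2*E[Y] - 8
= (-6)*(10) + (2)*(6) + (-8)
= -60 + 12 - 8 = -56

-56


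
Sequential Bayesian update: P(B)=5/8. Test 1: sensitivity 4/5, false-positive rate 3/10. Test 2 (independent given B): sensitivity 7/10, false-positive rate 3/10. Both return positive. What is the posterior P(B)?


After test 1: P(+) = 4/5*5/8 + 3/10*3/8 = 49/80
P(B|+) = (1/2)/(49/80) = 40/49
After test 2 (use post1 as new prior): P(+) = 7/10*40/49 + 3/10*9/49 = 307/490
P(B|+,+) = (4/7)/(307/490) = 280/307

280/307


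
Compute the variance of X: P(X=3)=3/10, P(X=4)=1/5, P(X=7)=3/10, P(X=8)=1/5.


E[X] = 27/5, E[X^2] = 167/5
Var(X) = E[X^2] - (E[X])^2 = 167/5 - (27/5)^2 = 106/25

106/25


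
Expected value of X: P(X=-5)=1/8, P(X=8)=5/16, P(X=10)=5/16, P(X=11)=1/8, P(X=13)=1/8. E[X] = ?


E[X] = sum(x * P(x))
= -5*1/8 + 8*5/16 + 10*5/16 + 11*1/8 + 13*1/8
= 8

8


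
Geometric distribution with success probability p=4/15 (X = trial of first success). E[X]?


For geometric (trials until first success), E[X] = 1/p = 1/(4/15) = 15/4

15/4


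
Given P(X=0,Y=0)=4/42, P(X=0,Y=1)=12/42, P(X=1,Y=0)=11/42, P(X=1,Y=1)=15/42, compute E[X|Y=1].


P(Y=1) = 27/42
E[X|Y=1] = (0*12 + 1*15)/27 = 15/27 = 5/9

5/9


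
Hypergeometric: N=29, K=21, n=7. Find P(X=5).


P(X=5) = C(21,5)*C(8,2) / C(29,7)
= 20349*28 / 1560780
= 569772/1560780 = 15827/43355

15827/43355


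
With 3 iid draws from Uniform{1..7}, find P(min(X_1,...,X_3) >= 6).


P(min >= 6) = P(all X_i >= 6) = (P(X_1 >= 6))^3
= (2/7)^3 = 8/343

8/343


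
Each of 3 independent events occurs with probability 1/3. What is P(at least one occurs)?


P(at least one) = 1 - P(none)
P(none) = (1 - 1/3)^3 = (2/3)^3 = 8/27
P(at least one) = 1 - 8/27 = 19/27

19/27


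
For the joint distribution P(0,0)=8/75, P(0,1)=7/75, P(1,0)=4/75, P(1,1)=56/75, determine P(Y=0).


P(Y=0) = P(0,0)+P(1,0) = 8/75 + 4/75 = 12/75 = 4/25

4/25


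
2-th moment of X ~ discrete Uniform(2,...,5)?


E[X^2] = (1/4) * sum(x^2 for x=2..5)
= 54/4 = 27/2

27/2


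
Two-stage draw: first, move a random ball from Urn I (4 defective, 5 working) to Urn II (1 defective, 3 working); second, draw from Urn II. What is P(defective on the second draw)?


P(transfer defective) = 4/9; P(transfer working) = 5/9
If defective transferred: Urn II has 2 defective of 5, so P(defective|defective moved) = 2/5
If working transferred: Urn II has 1 defective of 5, so P(defective|working moved) = 1/5
By total probability: P(defective) = 4/9*2/5 + 5/9*1/5 = 13/45

13/45


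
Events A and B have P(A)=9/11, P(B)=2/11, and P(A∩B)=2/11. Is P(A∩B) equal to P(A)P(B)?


P(A)*P(B) = 9/11*2/11 = 18/121
P(A∩B) = 2/11 != 18/121, so not independent

No, A and B are not independent


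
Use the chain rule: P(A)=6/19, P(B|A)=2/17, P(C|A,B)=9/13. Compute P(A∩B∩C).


P(A∩B∩C) = P(A) * P(B|A) * P(C|A∩B)
= 6/19 * 2/17 * 9/13
= 12/323 * 9/13 = 108/4199

108/4199


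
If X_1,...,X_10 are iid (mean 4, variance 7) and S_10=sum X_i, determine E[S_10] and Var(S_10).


E[S_n] = n*mu = 10*4 = 40
Var(S_n) = n*sigma^2 = 10*7 = 70

E[S_10]=40, Var(S_10)=70


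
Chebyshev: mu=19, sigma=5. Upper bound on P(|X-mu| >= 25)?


k = 25/5 = 5
Chebyshev: P(|X-mu| >= k*sigma) <= 1/k^2 = 1/5^2 = 1/25

1/25


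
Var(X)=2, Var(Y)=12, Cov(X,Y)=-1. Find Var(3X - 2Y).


Var(3X - 2Y) = 3^2*Var(X) + (-2)^2*Var(Y) + 2*3*(-2)*Cov(X,Y)
= 9*2 + 4*12 - 12*(-1)
= 18 + 48 + 12 = 78

78


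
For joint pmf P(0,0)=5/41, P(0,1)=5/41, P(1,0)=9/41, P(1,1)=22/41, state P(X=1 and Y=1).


Read from table: P(X=1, Y=1) = 22/41

22/41


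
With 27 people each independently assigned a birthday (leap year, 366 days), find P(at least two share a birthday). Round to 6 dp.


P(all different) = prod((366-i)/366 for i=0..26) = 0.374173
P(at least one match) = 1 - 0.374173 = 0.625827

0.625827


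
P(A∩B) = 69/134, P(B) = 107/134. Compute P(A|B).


P(A|B) = P(A∩B)/P(B) = (69/134)/(107/134) = 69/107

69/107


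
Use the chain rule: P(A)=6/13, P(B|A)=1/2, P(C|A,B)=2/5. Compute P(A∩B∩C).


P(A∩B∩C) = P(A) * P(B|A) * P(C|A∩B)
= 6/13 * 1/2 * 2/5
= 3/13 * 2/5 = 6/65

6/65


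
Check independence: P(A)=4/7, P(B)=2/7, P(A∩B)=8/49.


P(A)*P(B) = 4/7*2/7 = 8/49
P(A∩B) = 8/49, which equals P(A)P(B), so independent

Yes, A and B are independent


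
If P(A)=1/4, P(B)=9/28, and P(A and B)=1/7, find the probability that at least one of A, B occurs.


P(A∪B) = P(A) + P(B) - P(A∩B)
= 1/4 + 9/28 - 1/7 = 3/7

3/7


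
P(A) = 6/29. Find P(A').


P(A') = 1 - P(A) = 1 - 6/29 = 23/29

23/29


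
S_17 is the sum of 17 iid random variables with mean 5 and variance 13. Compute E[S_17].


E[S_n] = n*E[X_1] = 17*5 = 85

85


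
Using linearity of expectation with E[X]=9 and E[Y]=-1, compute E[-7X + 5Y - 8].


E[-7X + 5Y - 8] = -7*E[X] + 5*E[Y] - 8
= (-7)*(9) + (5)*(-1) + (-8)
= -63 - 5 - 8 = -76

-76


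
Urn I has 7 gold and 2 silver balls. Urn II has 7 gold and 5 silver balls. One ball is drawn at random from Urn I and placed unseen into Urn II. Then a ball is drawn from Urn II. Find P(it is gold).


P(transfer gold) = 7/9; P(transfer silver) = 2/9
If gold transferred: Urn II has 8 gold of 13, so P(gold|gold moved) = 8/13
If silver transferred: Urn II has 7 gold of 13, so P(gold|silver moved) = 7/13
By total probability: P(gold) = 7/9*8/13 + 2/9*7/13 = 70/117

70/117


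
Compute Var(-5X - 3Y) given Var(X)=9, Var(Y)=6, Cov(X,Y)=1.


Var(-5X - 3Y) = (-5)^2*Var(X) + (-3)^2*Var(Y) + 2*(-5)*(-3)*Cov(X,Y)
= 25*9 + 9*6 + 30*1
= 225 + 54 + 30 = 309

309


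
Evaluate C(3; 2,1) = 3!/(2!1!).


3! = 6
Denominator: 2!=2 * 1!=1
Coefficient = 6 / 2 = 3

3


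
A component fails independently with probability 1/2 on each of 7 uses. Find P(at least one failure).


P(at least one) = 1 - P(none)
P(none) = (1 - 1/2)^7 = (1/2)^7 = 1/128
P(at least one) = 1 - 1/128 = 127/128

127/128


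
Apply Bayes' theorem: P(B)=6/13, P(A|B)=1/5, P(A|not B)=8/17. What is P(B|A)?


P(A) = P(A|B)P(B) + P(A|B')P(B') = 1/5*6/13 + 8/17*7/13 = 382/1105
P(B|A) = P(A|B)P(B)/P(A) = (6/65)/(382/1105) = 51/191

51/191


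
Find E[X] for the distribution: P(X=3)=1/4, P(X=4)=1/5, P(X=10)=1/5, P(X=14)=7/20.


E[X] = sum(x * P(x))
= 3*1/4 + 4*1/5 + 10*1/5 + 14*7/20
= 169/20

169/20


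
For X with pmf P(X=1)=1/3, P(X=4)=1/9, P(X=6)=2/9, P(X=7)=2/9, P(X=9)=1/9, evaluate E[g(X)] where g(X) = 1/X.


E[1/X] = sum(g(x)*P(x))
= 1*1/3 + 1/4*1/9 + 1/6*2/9 + 1/7*2/9 + 1/9*1/9
= 1003/2268

1003/2268


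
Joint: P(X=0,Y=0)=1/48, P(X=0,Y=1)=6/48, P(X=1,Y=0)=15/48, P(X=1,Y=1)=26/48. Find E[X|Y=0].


P(Y=0) = 16/48
E[X|Y=0] = (0*1 + 1*15)/16 = 15/16

15/16


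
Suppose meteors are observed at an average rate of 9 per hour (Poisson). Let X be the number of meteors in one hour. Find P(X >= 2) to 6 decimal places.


P(X>=2) = 1 - P(X<=1) = 1 - (e^(-9)*9^0/0! + e^(-9)*9^1/1!)
≈ 1 - (0.0001234098 + 0.0011106882)
= 1 - 0.0012340980 = 0.9987659020
≈ 0.998766

0.998766


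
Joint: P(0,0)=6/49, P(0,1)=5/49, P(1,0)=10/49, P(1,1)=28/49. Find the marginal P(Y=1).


P(Y=1) = P(0,1)+P(1,1) = 5/49 + 28/49 = 33/49

33/49


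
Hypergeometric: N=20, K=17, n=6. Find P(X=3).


P(X=3) = C(17,3)*C(3,3) / C(20,6)
= 680*1 / 38760
= 680/38760 = 1/57

1/57


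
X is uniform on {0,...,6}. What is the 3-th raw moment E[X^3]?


E[X^3] = (1/7) * sum(x^3 for x=0..6)
= 441/7 = 63

63


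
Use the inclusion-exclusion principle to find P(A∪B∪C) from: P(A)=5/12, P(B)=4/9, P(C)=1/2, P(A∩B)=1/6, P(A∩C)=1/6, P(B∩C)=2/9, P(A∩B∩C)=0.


P(A∪B∪C) = P(A)+P(B)+P(C) - P(AB)-P(AC)-P(BC) + P(ABC)
= 5/12+4/9+1/2 - 1/6-1/6-2/9 + 0
= 29/36

29/36


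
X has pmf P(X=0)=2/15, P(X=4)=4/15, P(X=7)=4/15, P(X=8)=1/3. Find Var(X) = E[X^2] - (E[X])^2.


E[X] = 28/5, E[X^2] = 116/3
Var(X) = E[X^2] - (E[X])^2 = 116/3 - (28/5)^2 = 548/75

548/75


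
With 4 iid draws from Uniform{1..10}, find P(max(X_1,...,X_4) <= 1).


P(max <= 1) = P(all X_i <= 1) = (P(X_1 <= 1))^4
= (1/10)^4 = 1/10000

1/10000


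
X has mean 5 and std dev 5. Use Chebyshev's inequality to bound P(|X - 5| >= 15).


k = 15/5 = 3
Chebyshev: P(|X-mu| >= k*sigma) <= 1/k^2 = 1/3^2 = 1/9

1/9


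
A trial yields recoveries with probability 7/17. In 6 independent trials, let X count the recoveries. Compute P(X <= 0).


P(X<=0) = P(X=0)
= 1000000/24137569
= 1000000/24137569

1000000/24137569


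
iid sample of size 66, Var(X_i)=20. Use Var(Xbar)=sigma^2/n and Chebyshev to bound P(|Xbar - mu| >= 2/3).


Var(Xbar) = Var(X)/n = 20/66
Chebyshev: P(|Xbar-mu| >= 2/3) <= Var(Xbar)/(2/3)^2 = (10/33)/(4/9) = 15/22

15/22


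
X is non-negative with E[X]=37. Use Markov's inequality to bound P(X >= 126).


Markov: P(X >= a) <= E[X]/a
P(X >= 126) <= 37/126

37/126


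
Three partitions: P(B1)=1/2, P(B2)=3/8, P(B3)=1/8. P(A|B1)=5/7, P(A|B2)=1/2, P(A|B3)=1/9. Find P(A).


P(A) = P(A|B1)P(B1) + P(A|B2)P(B2) + P(A|B3)P(B3)
= 5/7*1/2 + 1/2*3/8 + 1/9*1/8
= 5/14 + 3/16 + 1/72 = 563/1008

563/1008


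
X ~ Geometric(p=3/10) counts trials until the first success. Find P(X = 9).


P(X=9) = (1-p)^8 * p = (7/10)^8 * 3/10
= 5764801/100000000 * 3/10 = 17294403/1000000000

17294403/1000000000


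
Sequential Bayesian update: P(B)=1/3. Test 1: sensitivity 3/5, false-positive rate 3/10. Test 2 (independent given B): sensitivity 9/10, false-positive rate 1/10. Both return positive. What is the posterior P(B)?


After test 1: P(+) = 3/5*1/3 + 3/10*2/3 = 2/5
P(B|+) = (1/5)/(2/5) = 1/2
After test 2 (use post1 as new prior): P(+) = 9/10*1/2 + 1/10*1/2 = 1/2
P(B|+,+) = (9/20)/(1/2) = 9/10

9/10


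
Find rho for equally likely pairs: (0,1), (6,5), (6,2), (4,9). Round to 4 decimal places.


Cov(X,Y) = 2.5000, Var(X) = 6.0000, Var(Y) = 9.6875
rho = Cov/(sqrt(VarX)*sqrt(VarY)) = 0.3279

0.3279


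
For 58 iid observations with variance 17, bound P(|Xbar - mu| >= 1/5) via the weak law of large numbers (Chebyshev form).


Var(Xbar) = Var(X)/n = 17/58
Chebyshev: P(|Xbar-mu| >= 1/5) <= Var(Xbar)/(1/5)^2 = (17/58)/(1/25) = 425/58
Bound exceeds 1, so trivial bound: 1

1


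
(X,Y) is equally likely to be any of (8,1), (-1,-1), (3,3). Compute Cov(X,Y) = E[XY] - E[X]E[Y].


E[X]=10/3, E[Y]=1, E[XY]=6
Cov(X,Y) = E[XY] - E[X]E[Y] = 6 - 10/3*1 = 8/3

8/3


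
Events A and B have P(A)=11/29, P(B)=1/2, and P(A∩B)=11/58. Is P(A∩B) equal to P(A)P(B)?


P(A)*P(B) = 11/29*1/2 = 11/58
P(A∩B) = 11/58, which equals P(A)P(B), so independent

Yes, A and B are independent


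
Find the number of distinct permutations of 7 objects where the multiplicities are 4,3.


7! = 5040
Denominator: 4!=24 * 3!=6
Coefficient = 5040 / 144 = 35

35


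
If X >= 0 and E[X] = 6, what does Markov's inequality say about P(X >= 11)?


Markov: P(X >= a) <= E[X]/a
P(X >= 11) <= 6/11

6/11


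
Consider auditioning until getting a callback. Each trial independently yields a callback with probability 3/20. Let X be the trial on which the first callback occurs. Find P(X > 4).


P(X > 4) = P(first 4 trials all fail) = (1-p)^4 = (17/20)^4 = 83521/160000

83521/160000


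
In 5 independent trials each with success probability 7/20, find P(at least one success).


P(at least one) = 1 - P(none)
P(none) = (1 - 7/20)^5 = (13/20)^5 = 371293/3200000
P(at least one) = 1 - 371293/3200000 = 2828707/3200000

2828707/3200000


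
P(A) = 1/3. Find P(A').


P(A') = 1 - P(A) = 1 - 1/3 = 2/3

2/3


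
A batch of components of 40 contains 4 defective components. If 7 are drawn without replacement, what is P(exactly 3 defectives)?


P(X=3) = C(4,3)*C(36,4) / C(40,7)
= 4*58905 / 18643560
= 235620/18643560 = 231/18278

231/18278


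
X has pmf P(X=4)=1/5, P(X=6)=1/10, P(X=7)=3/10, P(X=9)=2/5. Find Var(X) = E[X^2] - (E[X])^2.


E[X] = 71/10, E[X^2] = 539/10
Var(X) = E[X^2] - (E[X])^2 = 539/10 - (71/10)^2 = 349/100

349/100


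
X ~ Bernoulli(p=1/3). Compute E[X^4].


For Bernoulli: X in {0,1}
E[X^4] = 0^4*(1-1/3) + 1^4*1/3 = 1/3

1/3


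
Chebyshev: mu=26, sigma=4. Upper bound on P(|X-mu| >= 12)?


k = 12/4 = 3
Chebyshev: P(|X-mu| >= k*sigma) <= 1/k^2 = 1/3^2 = 1/9

1/9


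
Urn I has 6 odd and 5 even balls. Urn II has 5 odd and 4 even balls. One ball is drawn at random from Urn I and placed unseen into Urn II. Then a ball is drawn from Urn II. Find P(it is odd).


P(transfer odd) = 6/11; P(transfer even) = 5/11
If odd transferred: Urn II has 6 odd of 10, so P(odd|odd moved) = 3/5
If even transferred: Urn II has 5 odd of 10, so P(odd|even moved) = 1/2
By total probability: P(odd) = 6/11*3/5 + 5/11*1/2 = 61/110

61/110


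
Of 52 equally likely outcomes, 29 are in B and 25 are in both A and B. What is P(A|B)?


P(A|B) = P(A∩B)/P(B) = (25/52)/(29/52) = 25/29

25/29


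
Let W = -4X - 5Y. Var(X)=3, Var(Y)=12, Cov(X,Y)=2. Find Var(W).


Var(-4X - 5Y) = (-4)^2*Var(X) + (-5)^2*Var(Y) + 2*(-4)*(-5)*Cov(X,Y)
= 16*3 + 25*12 + 40*2
= 48 + 300 + 80 = 428

428


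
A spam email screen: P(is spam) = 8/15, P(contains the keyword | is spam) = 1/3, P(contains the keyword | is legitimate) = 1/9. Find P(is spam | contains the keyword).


P(A) = P(A|B)P(B) + P(A|B')P(B') = 1/3*8/15 + 1/9*7/15 = 31/135
P(B|A) = P(A|B)P(B)/P(A) = (8/45)/(31/135) = 24/31

24/31


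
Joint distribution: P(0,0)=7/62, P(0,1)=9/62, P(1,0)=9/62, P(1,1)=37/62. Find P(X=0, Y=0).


Read from table: P(X=0, Y=0) = 7/62

7/62


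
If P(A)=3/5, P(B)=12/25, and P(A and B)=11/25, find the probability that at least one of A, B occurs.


P(A∪B) = P(A) + P(B) - P(A∩B)
= 3/5 + 12/25 - 11/25 = 16/25

16/25


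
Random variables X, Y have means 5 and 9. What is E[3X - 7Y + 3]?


E[3X - 7Y + 3] = 3*E[X] - 7*E[Y] + 3
= (3)*(5) + (-7)*(9) + (3)
= 15 - 63 + 3 = -45

-45


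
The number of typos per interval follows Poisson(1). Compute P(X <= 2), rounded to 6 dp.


P(X<=2) = e^(-1)*1^0/0! + e^(-1)*1^1/1! + e^(-1)*1^2/2!
≈ 0.3678794412 + 0.3678794412 + 0.1839397206
= 0.9196986030
≈ 0.919699

0.919699


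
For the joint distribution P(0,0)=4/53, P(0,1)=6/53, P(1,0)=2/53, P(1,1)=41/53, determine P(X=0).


P(X=0) = P(0,0)+P(0,1) = 4/53 + 6/53 = 10/53

10/53


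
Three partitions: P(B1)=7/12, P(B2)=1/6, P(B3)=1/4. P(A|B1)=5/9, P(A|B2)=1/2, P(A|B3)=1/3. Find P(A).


P(A) = P(A|B1)P(B1) + P(A|B2)P(B2) + P(A|B3)P(B3)
= 5/9*7/12 + 1/2*1/6 + 1/3*1/4
= 35/108 + 1/12 + 1/12 = 53/108

53/108


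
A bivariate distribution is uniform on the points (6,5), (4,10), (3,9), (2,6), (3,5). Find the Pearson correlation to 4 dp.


Cov(X,Y) = -0.4000, Var(X) = 1.8400, Var(Y) = 4.4000
rho = Cov/(sqrt(VarX)*sqrt(VarY)) = -0.1406

-0.1406


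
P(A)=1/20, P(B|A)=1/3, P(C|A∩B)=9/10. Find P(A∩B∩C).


P(A∩B∩C) = P(A) * P(B|A) * P(C|A∩B)
= 1/20 * 1/3 * 9/10
= 1/60 * 9/10 = 3/200

3/200


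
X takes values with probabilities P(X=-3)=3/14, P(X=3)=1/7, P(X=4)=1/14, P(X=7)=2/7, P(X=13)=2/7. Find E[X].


E[X] = sum(x * P(x))
= -3*3/14 + 3*1/7 + 4*1/14 + 7*2/7 + 13*2/7
= 81/14

81/14


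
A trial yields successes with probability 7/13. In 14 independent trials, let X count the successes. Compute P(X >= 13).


P(X>=13) = P(X=13) + P(X=14)
= 8138676874188/3937376385699289 + 678223072849/3937376385699289
= 678223072849/302875106592253

678223072849/302875106592253


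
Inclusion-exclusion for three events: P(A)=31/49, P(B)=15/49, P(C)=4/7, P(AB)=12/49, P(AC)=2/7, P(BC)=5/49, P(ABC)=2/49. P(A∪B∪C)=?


P(A∪B∪C) = P(A)+P(B)+P(C) - P(AB)-P(AC)-P(BC) + P(ABC)
= 31/49+15/49+4/7 - 12/49-2/7-5/49 + 2/49
= 45/49

45/49


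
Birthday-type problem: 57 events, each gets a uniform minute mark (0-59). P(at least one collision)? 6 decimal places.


P(all different) = prod((60-i)/60 for i=0..56) = 0.000000
P(at least one match) = 1 - 0.000000 = 1.000000

1.000000


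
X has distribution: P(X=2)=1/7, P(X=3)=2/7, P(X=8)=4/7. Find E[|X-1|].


E[|X-1|] = sum(g(x)*P(x))
= 1*1/7 + 2*2/7 + 7*4/7
= 33/7

33/7


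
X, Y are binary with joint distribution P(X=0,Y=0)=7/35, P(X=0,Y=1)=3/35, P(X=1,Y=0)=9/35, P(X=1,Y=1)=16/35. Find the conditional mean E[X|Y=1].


P(Y=1) = 19/35
E[X|Y=1] = (0*3 + 1*16)/19 = 16/19

16/19


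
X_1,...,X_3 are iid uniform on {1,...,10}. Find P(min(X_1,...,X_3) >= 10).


P(min >= 10) = P(all X_i >= 10) = (P(X_1 >= 10))^3
= (1/10)^3 = 1/1000

1/1000


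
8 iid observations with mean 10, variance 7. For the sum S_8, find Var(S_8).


By independence, Var(S_n) = n*Var(X_1) = 8*7 = 56

56


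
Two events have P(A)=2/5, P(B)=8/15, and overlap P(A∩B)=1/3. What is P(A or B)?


P(A∪B) = P(A) + P(B) - P(A∩B)
= 2/5 + 8/15 - 1/3 = 3/5

3/5


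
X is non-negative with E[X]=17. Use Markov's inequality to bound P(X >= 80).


Markov: P(X >= a) <= E[X]/a
P(X >= 80) <= 17/80

17/80


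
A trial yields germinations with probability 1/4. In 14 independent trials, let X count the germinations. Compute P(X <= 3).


P(X<=3) = P(X=0) + P(X=1) + P(X=2) + P(X=3)
= 4782969/268435456 + 11160261/134217728 + 48361131/268435456 + 16120377/67108864
= 69973065/134217728

69973065/134217728


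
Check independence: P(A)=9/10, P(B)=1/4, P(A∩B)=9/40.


P(A)*P(B) = 9/10*1/4 = 9/40
P(A∩B) = 9/40, which equals P(A)P(B), so independent

Yes, A and B are independent


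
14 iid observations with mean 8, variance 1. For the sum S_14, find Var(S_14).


By independence, Var(S_n) = n*Var(X_1) = 14*1 = 14

14
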